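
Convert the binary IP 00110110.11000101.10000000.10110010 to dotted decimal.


00110110 = 54
11000101 = 197
10000000 = 128
10110010 = 178
IP: 54.197.128.178


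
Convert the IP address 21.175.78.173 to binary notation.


21 = 00010101
175 = 10101111
78 = 01001110
173 = 10101101
Binary: 00010101.10101111.01001110.10101101


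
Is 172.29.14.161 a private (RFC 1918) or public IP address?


RFC 1918 private ranges:
  10.0.0.0/8 (10.0.0.0 - 10.255.255.255)
  172.16.0.0/12 (172.16.0.0 - 172.31.255.255)
  192.168.0.0/16 (192.168.0.0 - 192.168.255.255)
Private (in 172.16.0.0/12)


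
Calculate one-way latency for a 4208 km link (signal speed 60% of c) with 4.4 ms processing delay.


Speed = 0.6 * 3e5 km/s = 180000 km/s
Propagation delay = 4208 / 180000 = 0.0234 s = 23.3778 ms
Processing delay = 4.4 ms
Total one-way latency = 27.7778 ms


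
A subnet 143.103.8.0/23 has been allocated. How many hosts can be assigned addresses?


Host bits = 32 - 23 = 9
Total addresses = 2^9 = 512
Usable = total - 2 (network and broadcast)
Usable hosts: 510


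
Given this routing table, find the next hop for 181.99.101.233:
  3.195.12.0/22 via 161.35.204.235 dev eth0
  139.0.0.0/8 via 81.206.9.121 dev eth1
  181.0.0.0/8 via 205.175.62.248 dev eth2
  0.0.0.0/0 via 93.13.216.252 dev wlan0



Longest prefix match for 181.99.101.233:
  /22 3.195.12.0: no
  /8 139.0.0.0: no
  /8 181.0.0.0: MATCH
  /0 0.0.0.0: MATCH
Selected: next-hop 205.175.62.248 via eth2 (matched /8)


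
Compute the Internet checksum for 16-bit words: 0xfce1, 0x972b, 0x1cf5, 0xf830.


Sum all words (with carry folding):
+ 0xfce1 = 0xfce1
+ 0x972b = 0x940d
+ 0x1cf5 = 0xb102
+ 0xf830 = 0xa933
One's complement: ~0xa933
Checksum = 0x56cc


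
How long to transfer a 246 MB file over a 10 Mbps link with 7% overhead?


Effective throughput = 10 * (1 - 7/100) = 9.3 Mbps
File size in Mb = 246 * 8 = 1968 Mb
Time = 1968 / 9.3
Time = 211.6129 seconds


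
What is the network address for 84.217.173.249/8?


IP:   01010100.11011001.10101101.11111001
Mask: 11111111.00000000.00000000.00000000
AND operation:
Net:  01010100.00000000.00000000.00000000
Network: 84.0.0.0/8


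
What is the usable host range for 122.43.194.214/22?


Network: 122.43.192.0
Broadcast: 122.43.195.255
First usable = network + 1
Last usable = broadcast - 1
Range: 122.43.192.1 to 122.43.195.254


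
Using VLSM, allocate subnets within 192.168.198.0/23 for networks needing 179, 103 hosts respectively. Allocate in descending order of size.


179 hosts -> /24 (254 usable): 192.168.198.0/24
103 hosts -> /25 (126 usable): 192.168.199.0/25
Allocation: 192.168.198.0/24 (179 hosts, 254 usable); 192.168.199.0/25 (103 hosts, 126 usable)


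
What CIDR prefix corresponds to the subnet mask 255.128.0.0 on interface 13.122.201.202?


Binary: 11111111.10000000.00000000.00000000
Count leading 1s
Prefix: /9


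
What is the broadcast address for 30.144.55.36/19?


Network: 30.144.32.0/19
Host bits = 13
Set all host bits to 1:
Broadcast: 30.144.63.255


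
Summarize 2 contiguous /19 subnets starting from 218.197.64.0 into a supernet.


Original prefix: /19
Number of subnets: 2 = 2^1
New prefix = 19 - 1 = 18
Supernet: 218.197.64.0/18


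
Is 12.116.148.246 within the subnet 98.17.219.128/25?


Subnet network: 98.17.219.128
Test IP AND mask: 12.116.148.128
No, 12.116.148.246 is not in 98.17.219.128/25


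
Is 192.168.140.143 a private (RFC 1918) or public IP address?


RFC 1918 private ranges:
  10.0.0.0/8 (10.0.0.0 - 10.255.255.255)
  172.16.0.0/12 (172.16.0.0 - 172.31.255.255)
  192.168.0.0/16 (192.168.0.0 - 192.168.255.255)
Private (in 192.168.0.0/16)


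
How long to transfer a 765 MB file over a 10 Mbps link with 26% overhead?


Effective throughput = 10 * (1 - 26/100) = 7.4 Mbps
File size in Mb = 765 * 8 = 6120 Mb
Time = 6120 / 7.4
Time = 827.027 seconds


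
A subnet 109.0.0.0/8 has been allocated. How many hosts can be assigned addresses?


Host bits = 32 - 8 = 24
Total addresses = 2^24 = 16777216
Usable = total - 2 (network and broadcast)
Usable hosts: 16777214


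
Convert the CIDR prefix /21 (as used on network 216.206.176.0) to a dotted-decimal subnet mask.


/21 means 21 network bits, 11 host bits
Binary: 11111111111111111111100000000000
Mask: 255.255.248.0


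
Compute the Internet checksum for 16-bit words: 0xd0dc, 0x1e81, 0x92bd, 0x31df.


Sum all words (with carry folding):
+ 0xd0dc = 0xd0dc
+ 0x1e81 = 0xef5d
+ 0x92bd = 0x821b
+ 0x31df = 0xb3fa
One's complement: ~0xb3fa
Checksum = 0x4c05


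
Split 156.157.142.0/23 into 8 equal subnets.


New prefix = 23 + 3 = 26
Each subnet has 64 addresses
  156.157.142.0/26
  156.157.142.64/26
  156.157.142.128/26
  156.157.142.192/26
  156.157.143.0/26
  156.157.143.64/26
  156.157.143.128/26
  156.157.143.192/26
Subnets: 156.157.142.0/26, 156.157.142.64/26, 156.157.142.128/26, 156.157.142.192/26, 156.157.143.0/26, 156.157.143.64/26, 156.157.143.128/26, 156.157.143.192/26


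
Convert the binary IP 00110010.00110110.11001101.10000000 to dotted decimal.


00110010 = 50
00110110 = 54
11001101 = 205
10000000 = 128
IP: 50.54.205.128


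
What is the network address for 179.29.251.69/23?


IP:   10110011.00011101.11111011.01000101
Mask: 11111111.11111111.11111110.00000000
AND operation:
Net:  10110011.00011101.11111010.00000000
Network: 179.29.250.0/23


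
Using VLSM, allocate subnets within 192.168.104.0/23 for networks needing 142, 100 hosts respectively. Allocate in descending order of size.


142 hosts -> /24 (254 usable): 192.168.104.0/24
100 hosts -> /25 (126 usable): 192.168.105.0/25
Allocation: 192.168.104.0/24 (142 hosts, 254 usable); 192.168.105.0/25 (100 hosts, 126 usable)


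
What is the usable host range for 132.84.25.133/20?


Network: 132.84.16.0
Broadcast: 132.84.31.255
First usable = network + 1
Last usable = broadcast - 1
Range: 132.84.16.1 to 132.84.31.254


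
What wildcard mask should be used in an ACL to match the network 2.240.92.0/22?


Subnet mask: 255.255.252.0
Wildcard = 255.255.255.255 - subnet mask
255 - 255 = 0
255 - 255 = 0
255 - 252 = 3
255 - 0 = 255
Wildcard: 0.0.3.255


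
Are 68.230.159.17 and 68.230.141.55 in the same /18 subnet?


Mask: 255.255.192.0
68.230.159.17 AND mask = 68.230.128.0
68.230.141.55 AND mask = 68.230.128.0
Yes, same subnet (68.230.128.0)


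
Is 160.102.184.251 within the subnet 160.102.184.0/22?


Subnet network: 160.102.184.0
Test IP AND mask: 160.102.184.0
Yes, 160.102.184.251 is in 160.102.184.0/22


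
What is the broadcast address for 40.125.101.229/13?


Network: 40.120.0.0/13
Host bits = 19
Set all host bits to 1:
Broadcast: 40.127.255.255


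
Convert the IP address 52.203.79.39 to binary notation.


52 = 00110100
203 = 11001011
79 = 01001111
39 = 00100111
Binary: 00110100.11001011.01001111.00100111


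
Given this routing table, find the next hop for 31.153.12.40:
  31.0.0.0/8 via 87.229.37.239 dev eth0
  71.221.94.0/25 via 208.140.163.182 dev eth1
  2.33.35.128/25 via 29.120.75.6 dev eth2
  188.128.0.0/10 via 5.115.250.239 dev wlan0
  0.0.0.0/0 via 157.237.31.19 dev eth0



Longest prefix match for 31.153.12.40:
  /8 31.0.0.0: MATCH
  /25 71.221.94.0: no
  /25 2.33.35.128: no
  /10 188.128.0.0: no
  /0 0.0.0.0: MATCH
Selected: next-hop 87.229.37.239 via eth0 (matched /8)


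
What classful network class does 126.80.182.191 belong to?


First octet: 126
Binary: 01111110
0xxxxxxx -> Class A (1-126)
Class A, default mask 255.0.0.0 (/8)


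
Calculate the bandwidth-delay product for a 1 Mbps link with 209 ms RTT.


BDP = bandwidth * RTT
= 1 Mbps * 209 ms
= 1 * 1e6 * 209 / 1000 bits
= 209000 bits
= 26125 bytes
= 25.5127 KB
BDP = 209000 bits (26125 bytes)


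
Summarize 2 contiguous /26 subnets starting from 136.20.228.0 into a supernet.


Original prefix: /26
Number of subnets: 2 = 2^1
New prefix = 26 - 1 = 25
Supernet: 136.20.228.0/25


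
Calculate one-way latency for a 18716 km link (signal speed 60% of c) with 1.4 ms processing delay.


Speed = 0.6 * 3e5 km/s = 180000 km/s
Propagation delay = 18716 / 180000 = 0.104 s = 103.9778 ms
Processing delay = 1.4 ms
Total one-way latency = 105.3778 ms


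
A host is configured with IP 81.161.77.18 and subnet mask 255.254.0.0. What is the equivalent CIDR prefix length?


Binary: 11111111.11111110.00000000.00000000
Count leading 1s
Prefix: /15


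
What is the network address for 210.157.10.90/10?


IP:   11010010.10011101.00001010.01011010
Mask: 11111111.11000000.00000000.00000000
AND operation:
Net:  11010010.10000000.00000000.00000000
Network: 210.128.0.0/10


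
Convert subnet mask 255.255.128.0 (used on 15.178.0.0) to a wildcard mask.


Subnet mask: 255.255.128.0
Wildcard = 255.255.255.255 - subnet mask
255 - 255 = 0
255 - 255 = 0
255 - 128 = 127
255 - 0 = 255
Wildcard: 0.0.127.255


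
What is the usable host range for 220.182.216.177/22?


Network: 220.182.216.0
Broadcast: 220.182.219.255
First usable = network + 1
Last usable = broadcast - 1
Range: 220.182.216.1 to 220.182.219.254


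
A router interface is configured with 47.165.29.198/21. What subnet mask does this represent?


/21 means 21 network bits, 11 host bits
Binary: 11111111111111111111100000000000
Mask: 255.255.248.0


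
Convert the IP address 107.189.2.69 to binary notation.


107 = 01101011
189 = 10111101
2 = 00000010
69 = 01000101
Binary: 01101011.10111101.00000010.01000101


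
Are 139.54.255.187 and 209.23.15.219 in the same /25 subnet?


Mask: 255.255.255.128
139.54.255.187 AND mask = 139.54.255.128
209.23.15.219 AND mask = 209.23.15.128
No, different subnets (139.54.255.128 vs 209.23.15.128)


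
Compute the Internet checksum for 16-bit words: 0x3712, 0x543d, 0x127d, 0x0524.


Sum all words (with carry folding):
+ 0x3712 = 0x3712
+ 0x543d = 0x8b4f
+ 0x127d = 0x9dcc
+ 0x0524 = 0xa2f0
One's complement: ~0xa2f0
Checksum = 0x5d0f


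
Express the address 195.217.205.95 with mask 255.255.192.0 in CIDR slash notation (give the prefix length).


Binary: 11111111.11111111.11000000.00000000
Count leading 1s
Prefix: /18


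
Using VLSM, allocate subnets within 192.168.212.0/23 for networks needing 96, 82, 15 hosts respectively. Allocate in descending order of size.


96 hosts -> /25 (126 usable): 192.168.212.0/25
82 hosts -> /25 (126 usable): 192.168.212.128/25
15 hosts -> /27 (30 usable): 192.168.213.0/27
Allocation: 192.168.212.0/25 (96 hosts, 126 usable); 192.168.212.128/25 (82 hosts, 126 usable); 192.168.213.0/27 (15 hosts, 30 usable)


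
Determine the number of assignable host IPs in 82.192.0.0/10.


Host bits = 32 - 10 = 22
Total addresses = 2^22 = 4194304
Usable = total - 2 (network and broadcast)
Usable hosts: 4194302


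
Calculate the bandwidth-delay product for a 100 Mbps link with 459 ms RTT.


BDP = bandwidth * RTT
= 100 Mbps * 459 ms
= 100 * 1e6 * 459 / 1000 bits
= 45900000 bits
= 5737500 bytes
= 5603.0273 KB
BDP = 45900000 bits (5737500 bytes)


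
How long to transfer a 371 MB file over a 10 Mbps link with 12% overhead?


Effective throughput = 10 * (1 - 12/100) = 8.8 Mbps
File size in Mb = 371 * 8 = 2968 Mb
Time = 2968 / 8.8
Time = 337.2727 seconds


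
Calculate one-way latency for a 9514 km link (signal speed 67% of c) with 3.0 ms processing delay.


Speed = 0.67 * 3e5 km/s = 201000 km/s
Propagation delay = 9514 / 201000 = 0.0473 s = 47.3333 ms
Processing delay = 3.0 ms
Total one-way latency = 50.3333 ms


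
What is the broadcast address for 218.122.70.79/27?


Network: 218.122.70.64/27
Host bits = 5
Set all host bits to 1:
Broadcast: 218.122.70.95


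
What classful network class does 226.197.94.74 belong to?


First octet: 226
Binary: 11100010
1110xxxx -> Class D (224-239)
Class D (multicast), default mask N/A


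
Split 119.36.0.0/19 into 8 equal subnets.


New prefix = 19 + 3 = 22
Each subnet has 1024 addresses
  119.36.0.0/22
  119.36.4.0/22
  119.36.8.0/22
  119.36.12.0/22
  119.36.16.0/22
  119.36.20.0/22
  119.36.24.0/22
  119.36.28.0/22
Subnets: 119.36.0.0/22, 119.36.4.0/22, 119.36.8.0/22, 119.36.12.0/22, 119.36.16.0/22, 119.36.20.0/22, 119.36.24.0/22, 119.36.28.0/22


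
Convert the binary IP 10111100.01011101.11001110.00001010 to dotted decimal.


10111100 = 188
01011101 = 93
11001110 = 206
00001010 = 10
IP: 188.93.206.10


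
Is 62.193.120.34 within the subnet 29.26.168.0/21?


Subnet network: 29.26.168.0
Test IP AND mask: 62.193.120.0
No, 62.193.120.34 is not in 29.26.168.0/21


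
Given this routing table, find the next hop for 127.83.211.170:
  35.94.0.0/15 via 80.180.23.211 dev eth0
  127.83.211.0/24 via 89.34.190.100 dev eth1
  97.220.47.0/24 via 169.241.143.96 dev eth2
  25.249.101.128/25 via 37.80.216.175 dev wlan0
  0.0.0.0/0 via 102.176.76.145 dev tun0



Longest prefix match for 127.83.211.170:
  /15 35.94.0.0: no
  /24 127.83.211.0: MATCH
  /24 97.220.47.0: no
  /25 25.249.101.128: no
  /0 0.0.0.0: MATCH
Selected: next-hop 89.34.190.100 via eth1 (matched /24)


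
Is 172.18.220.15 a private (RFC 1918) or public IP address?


RFC 1918 private ranges:
  10.0.0.0/8 (10.0.0.0 - 10.255.255.255)
  172.16.0.0/12 (172.16.0.0 - 172.31.255.255)
  192.168.0.0/16 (192.168.0.0 - 192.168.255.255)
Private (in 172.16.0.0/12)


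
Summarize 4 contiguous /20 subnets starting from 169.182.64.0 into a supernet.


Original prefix: /20
Number of subnets: 4 = 2^2
New prefix = 20 - 2 = 18
Supernet: 169.182.64.0/18


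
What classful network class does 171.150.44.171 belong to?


First octet: 171
Binary: 10101011
10xxxxxx -> Class B (128-191)
Class B, default mask 255.255.0.0 (/16)


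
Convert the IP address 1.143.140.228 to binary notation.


1 = 00000001
143 = 10001111
140 = 10001100
228 = 11100100
Binary: 00000001.10001111.10001100.11100100


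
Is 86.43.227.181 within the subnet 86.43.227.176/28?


Subnet network: 86.43.227.176
Test IP AND mask: 86.43.227.176
Yes, 86.43.227.181 is in 86.43.227.176/28


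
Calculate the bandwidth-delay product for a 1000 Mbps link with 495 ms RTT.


BDP = bandwidth * RTT
= 1000 Mbps * 495 ms
= 1000 * 1e6 * 495 / 1000 bits
= 495000000 bits
= 61875000 bytes
= 60424.8047 KB
BDP = 495000000 bits (61875000 bytes)


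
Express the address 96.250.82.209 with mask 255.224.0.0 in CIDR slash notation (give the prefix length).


Binary: 11111111.11100000.00000000.00000000
Count leading 1s
Prefix: /11


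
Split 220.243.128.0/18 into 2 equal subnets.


New prefix = 18 + 1 = 19
Each subnet has 8192 addresses
  220.243.128.0/19
  220.243.160.0/19
Subnets: 220.243.128.0/19, 220.243.160.0/19


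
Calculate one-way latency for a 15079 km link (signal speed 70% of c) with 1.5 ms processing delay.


Speed = 0.7 * 3e5 km/s = 210000 km/s
Propagation delay = 15079 / 210000 = 0.0718 s = 71.8048 ms
Processing delay = 1.5 ms
Total one-way latency = 73.3048 ms


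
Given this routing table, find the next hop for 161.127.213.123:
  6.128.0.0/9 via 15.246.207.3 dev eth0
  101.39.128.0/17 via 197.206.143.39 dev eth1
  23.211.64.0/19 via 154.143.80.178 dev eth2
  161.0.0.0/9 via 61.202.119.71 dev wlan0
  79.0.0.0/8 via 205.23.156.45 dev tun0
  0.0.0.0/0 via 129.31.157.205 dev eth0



Longest prefix match for 161.127.213.123:
  /9 6.128.0.0: no
  /17 101.39.128.0: no
  /19 23.211.64.0: no
  /9 161.0.0.0: MATCH
  /8 79.0.0.0: no
  /0 0.0.0.0: MATCH
Selected: next-hop 61.202.119.71 via wlan0 (matched /9)


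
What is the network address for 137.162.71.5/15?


IP:   10001001.10100010.01000111.00000101
Mask: 11111111.11111110.00000000.00000000
AND operation:
Net:  10001001.10100010.00000000.00000000
Network: 137.162.0.0/15


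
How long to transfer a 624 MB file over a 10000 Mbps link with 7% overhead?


Effective throughput = 10000 * (1 - 7/100) = 9300 Mbps
File size in Mb = 624 * 8 = 4992 Mb
Time = 4992 / 9300
Time = 0.5368 seconds


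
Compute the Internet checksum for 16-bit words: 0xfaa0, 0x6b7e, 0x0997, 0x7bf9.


Sum all words (with carry folding):
+ 0xfaa0 = 0xfaa0
+ 0x6b7e = 0x661f
+ 0x0997 = 0x6fb6
+ 0x7bf9 = 0xebaf
One's complement: ~0xebaf
Checksum = 0x1450


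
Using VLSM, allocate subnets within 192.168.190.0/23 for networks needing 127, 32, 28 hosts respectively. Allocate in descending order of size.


127 hosts -> /24 (254 usable): 192.168.190.0/24
32 hosts -> /26 (62 usable): 192.168.191.0/26
28 hosts -> /27 (30 usable): 192.168.191.64/27
Allocation: 192.168.190.0/24 (127 hosts, 254 usable); 192.168.191.0/26 (32 hosts, 62 usable); 192.168.191.64/27 (28 hosts, 30 usable)


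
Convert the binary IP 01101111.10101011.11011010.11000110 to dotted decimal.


01101111 = 111
10101011 = 171
11011010 = 218
11000110 = 198
IP: 111.171.218.198


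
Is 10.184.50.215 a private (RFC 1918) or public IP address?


RFC 1918 private ranges:
  10.0.0.0/8 (10.0.0.0 - 10.255.255.255)
  172.16.0.0/12 (172.16.0.0 - 172.31.255.255)
  192.168.0.0/16 (192.168.0.0 - 192.168.255.255)
Private (in 10.0.0.0/8)


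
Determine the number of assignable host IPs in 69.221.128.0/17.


Host bits = 32 - 17 = 15
Total addresses = 2^15 = 32768
Usable = total - 2 (network and broadcast)
Usable hosts: 32766


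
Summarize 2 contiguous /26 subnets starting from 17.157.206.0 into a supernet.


Original prefix: /26
Number of subnets: 2 = 2^1
New prefix = 26 - 1 = 25
Supernet: 17.157.206.0/25


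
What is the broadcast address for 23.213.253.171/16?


Network: 23.213.0.0/16
Host bits = 16
Set all host bits to 1:
Broadcast: 23.213.255.255


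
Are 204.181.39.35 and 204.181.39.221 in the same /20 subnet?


Mask: 255.255.240.0
204.181.39.35 AND mask = 204.181.32.0
204.181.39.221 AND mask = 204.181.32.0
Yes, same subnet (204.181.32.0)


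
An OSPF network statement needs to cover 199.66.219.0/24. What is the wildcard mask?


Subnet mask: 255.255.255.0
Wildcard = 255.255.255.255 - subnet mask
255 - 255 = 0
255 - 255 = 0
255 - 255 = 0
255 - 0 = 255
Wildcard: 0.0.0.255


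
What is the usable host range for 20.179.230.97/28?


Network: 20.179.230.96
Broadcast: 20.179.230.111
First usable = network + 1
Last usable = broadcast - 1
Range: 20.179.230.97 to 20.179.230.110


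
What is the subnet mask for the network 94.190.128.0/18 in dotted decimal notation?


/18 means 18 network bits, 14 host bits
Binary: 11111111111111111100000000000000
Mask: 255.255.192.0


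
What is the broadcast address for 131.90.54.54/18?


Network: 131.90.0.0/18
Host bits = 14
Set all host bits to 1:
Broadcast: 131.90.63.255


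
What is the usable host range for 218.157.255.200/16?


Network: 218.157.0.0
Broadcast: 218.157.255.255
First usable = network + 1
Last usable = broadcast - 1
Range: 218.157.0.1 to 218.157.255.254


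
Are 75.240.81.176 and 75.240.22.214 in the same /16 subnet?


Mask: 255.255.0.0
75.240.81.176 AND mask = 75.240.0.0
75.240.22.214 AND mask = 75.240.0.0
Yes, same subnet (75.240.0.0)


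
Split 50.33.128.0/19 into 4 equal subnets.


New prefix = 19 + 2 = 21
Each subnet has 2048 addresses
  50.33.128.0/21
  50.33.136.0/21
  50.33.144.0/21
  50.33.152.0/21
Subnets: 50.33.128.0/21, 50.33.136.0/21, 50.33.144.0/21, 50.33.152.0/21


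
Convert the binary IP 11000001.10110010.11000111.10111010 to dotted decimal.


11000001 = 193
10110010 = 178
11000111 = 199
10111010 = 186
IP: 193.178.199.186


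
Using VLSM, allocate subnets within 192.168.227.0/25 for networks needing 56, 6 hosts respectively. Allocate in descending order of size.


56 hosts -> /26 (62 usable): 192.168.227.0/26
6 hosts -> /29 (6 usable): 192.168.227.64/29
Allocation: 192.168.227.0/26 (56 hosts, 62 usable); 192.168.227.64/29 (6 hosts, 6 usable)


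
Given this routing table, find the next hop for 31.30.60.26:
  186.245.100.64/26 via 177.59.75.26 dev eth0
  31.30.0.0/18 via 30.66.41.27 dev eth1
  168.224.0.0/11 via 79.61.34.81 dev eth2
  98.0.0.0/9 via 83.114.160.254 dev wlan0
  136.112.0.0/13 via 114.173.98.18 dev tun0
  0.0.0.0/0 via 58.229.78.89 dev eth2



Longest prefix match for 31.30.60.26:
  /26 186.245.100.64: no
  /18 31.30.0.0: MATCH
  /11 168.224.0.0: no
  /9 98.0.0.0: no
  /13 136.112.0.0: no
  /0 0.0.0.0: MATCH
Selected: next-hop 30.66.41.27 via eth1 (matched /18)


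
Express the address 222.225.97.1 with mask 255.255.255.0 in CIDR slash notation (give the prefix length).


Binary: 11111111.11111111.11111111.00000000
Count leading 1s
Prefix: /24


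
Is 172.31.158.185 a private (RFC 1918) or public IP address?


RFC 1918 private ranges:
  10.0.0.0/8 (10.0.0.0 - 10.255.255.255)
  172.16.0.0/12 (172.16.0.0 - 172.31.255.255)
  192.168.0.0/16 (192.168.0.0 - 192.168.255.255)
Private (in 172.16.0.0/12)


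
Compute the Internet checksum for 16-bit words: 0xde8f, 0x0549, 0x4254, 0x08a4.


Sum all words (with carry folding):
+ 0xde8f = 0xde8f
+ 0x0549 = 0xe3d8
+ 0x4254 = 0x262d
+ 0x08a4 = 0x2ed1
One's complement: ~0x2ed1
Checksum = 0xd12e


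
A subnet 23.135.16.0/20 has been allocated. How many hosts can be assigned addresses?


Host bits = 32 - 20 = 12
Total addresses = 2^12 = 4096
Usable = total - 2 (network and broadcast)
Usable hosts: 4094


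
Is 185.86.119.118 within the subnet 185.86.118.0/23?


Subnet network: 185.86.118.0
Test IP AND mask: 185.86.118.0
Yes, 185.86.119.118 is in 185.86.118.0/23


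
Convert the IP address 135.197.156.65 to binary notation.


135 = 10000111
197 = 11000101
156 = 10011100
65 = 01000001
Binary: 10000111.11000101.10011100.01000001


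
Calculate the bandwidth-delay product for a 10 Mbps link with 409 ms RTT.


BDP = bandwidth * RTT
= 10 Mbps * 409 ms
= 10 * 1e6 * 409 / 1000 bits
= 4090000 bits
= 511250 bytes
= 499.2676 KB
BDP = 4090000 bits (511250 bytes)


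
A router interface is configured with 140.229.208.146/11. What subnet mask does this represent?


/11 means 11 network bits, 21 host bits
Binary: 11111111111000000000000000000000
Mask: 255.224.0.0


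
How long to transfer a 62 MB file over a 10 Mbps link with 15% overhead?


Effective throughput = 10 * (1 - 15/100) = 8.5 Mbps
File size in Mb = 62 * 8 = 496 Mb
Time = 496 / 8.5
Time = 58.3529 seconds


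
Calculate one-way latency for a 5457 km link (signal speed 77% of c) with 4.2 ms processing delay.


Speed = 0.77 * 3e5 km/s = 231000 km/s
Propagation delay = 5457 / 231000 = 0.0236 s = 23.6234 ms
Processing delay = 4.2 ms
Total one-way latency = 27.8234 ms


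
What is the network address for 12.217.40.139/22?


IP:   00001100.11011001.00101000.10001011
Mask: 11111111.11111111.11111100.00000000
AND operation:
Net:  00001100.11011001.00101000.00000000
Network: 12.217.40.0/22


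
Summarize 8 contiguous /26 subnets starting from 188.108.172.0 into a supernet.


Original prefix: /26
Number of subnets: 8 = 2^3
New prefix = 26 - 3 = 23
Supernet: 188.108.172.0/23


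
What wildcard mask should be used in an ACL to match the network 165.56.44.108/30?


Subnet mask: 255.255.255.252
Wildcard = 255.255.255.255 - subnet mask
255 - 255 = 0
255 - 255 = 0
255 - 255 = 0
255 - 252 = 3
Wildcard: 0.0.0.3


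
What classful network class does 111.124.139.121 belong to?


First octet: 111
Binary: 01101111
0xxxxxxx -> Class A (1-126)
Class A, default mask 255.0.0.0 (/8)


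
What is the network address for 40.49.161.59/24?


IP:   00101000.00110001.10100001.00111011
Mask: 11111111.11111111.11111111.00000000
AND operation:
Net:  00101000.00110001.10100001.00000000
Network: 40.49.161.0/24


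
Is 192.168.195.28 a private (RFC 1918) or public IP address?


RFC 1918 private ranges:
  10.0.0.0/8 (10.0.0.0 - 10.255.255.255)
  172.16.0.0/12 (172.16.0.0 - 172.31.255.255)
  192.168.0.0/16 (192.168.0.0 - 192.168.255.255)
Private (in 192.168.0.0/16)


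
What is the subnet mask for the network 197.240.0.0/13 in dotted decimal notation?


/13 means 13 network bits, 19 host bits
Binary: 11111111111110000000000000000000
Mask: 255.248.0.0


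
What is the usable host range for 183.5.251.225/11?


Network: 183.0.0.0
Broadcast: 183.31.255.255
First usable = network + 1
Last usable = broadcast - 1
Range: 183.0.0.1 to 183.31.255.254


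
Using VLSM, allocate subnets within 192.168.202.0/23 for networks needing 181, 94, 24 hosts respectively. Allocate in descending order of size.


181 hosts -> /24 (254 usable): 192.168.202.0/24
94 hosts -> /25 (126 usable): 192.168.203.0/25
24 hosts -> /27 (30 usable): 192.168.203.128/27
Allocation: 192.168.202.0/24 (181 hosts, 254 usable); 192.168.203.0/25 (94 hosts, 126 usable); 192.168.203.128/27 (24 hosts, 30 usable)


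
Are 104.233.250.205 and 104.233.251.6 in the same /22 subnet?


Mask: 255.255.252.0
104.233.250.205 AND mask = 104.233.248.0
104.233.251.6 AND mask = 104.233.248.0
Yes, same subnet (104.233.248.0)


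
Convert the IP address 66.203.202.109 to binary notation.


66 = 01000010
203 = 11001011
202 = 11001010
109 = 01101101
Binary: 01000010.11001011.11001010.01101101


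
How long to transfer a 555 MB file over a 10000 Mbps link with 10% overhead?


Effective throughput = 10000 * (1 - 10/100) = 9000 Mbps
File size in Mb = 555 * 8 = 4440 Mb
Time = 4440 / 9000
Time = 0.4933 seconds


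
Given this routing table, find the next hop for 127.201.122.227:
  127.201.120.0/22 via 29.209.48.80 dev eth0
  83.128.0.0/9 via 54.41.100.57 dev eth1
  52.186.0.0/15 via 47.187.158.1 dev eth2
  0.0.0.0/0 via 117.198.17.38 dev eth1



Longest prefix match for 127.201.122.227:
  /22 127.201.120.0: MATCH
  /9 83.128.0.0: no
  /15 52.186.0.0: no
  /0 0.0.0.0: MATCH
Selected: next-hop 29.209.48.80 via eth0 (matched /22)


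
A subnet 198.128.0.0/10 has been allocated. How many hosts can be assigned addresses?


Host bits = 32 - 10 = 22
Total addresses = 2^22 = 4194304
Usable = total - 2 (network and broadcast)
Usable hosts: 4194302


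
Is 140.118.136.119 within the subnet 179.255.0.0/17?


Subnet network: 179.255.0.0
Test IP AND mask: 140.118.128.0
No, 140.118.136.119 is not in 179.255.0.0/17


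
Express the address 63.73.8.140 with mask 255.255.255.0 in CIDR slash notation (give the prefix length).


Binary: 11111111.11111111.11111111.00000000
Count leading 1s
Prefix: /24


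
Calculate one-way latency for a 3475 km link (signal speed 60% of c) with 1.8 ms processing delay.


Speed = 0.6 * 3e5 km/s = 180000 km/s
Propagation delay = 3475 / 180000 = 0.0193 s = 19.3056 ms
Processing delay = 1.8 ms
Total one-way latency = 21.1056 ms


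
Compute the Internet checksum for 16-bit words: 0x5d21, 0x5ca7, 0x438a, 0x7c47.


Sum all words (with carry folding):
+ 0x5d21 = 0x5d21
+ 0x5ca7 = 0xb9c8
+ 0x438a = 0xfd52
+ 0x7c47 = 0x799a
One's complement: ~0x799a
Checksum = 0x8665


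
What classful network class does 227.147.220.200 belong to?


First octet: 227
Binary: 11100011
1110xxxx -> Class D (224-239)
Class D (multicast), default mask N/A


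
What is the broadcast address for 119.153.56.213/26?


Network: 119.153.56.192/26
Host bits = 6
Set all host bits to 1:
Broadcast: 119.153.56.255


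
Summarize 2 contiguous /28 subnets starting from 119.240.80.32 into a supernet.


Original prefix: /28
Number of subnets: 2 = 2^1
New prefix = 28 - 1 = 27
Supernet: 119.240.80.32/27


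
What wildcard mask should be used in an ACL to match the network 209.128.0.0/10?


Subnet mask: 255.192.0.0
Wildcard = 255.255.255.255 - subnet mask
255 - 255 = 0
255 - 192 = 63
255 - 0 = 255
255 - 0 = 255
Wildcard: 0.63.255.255


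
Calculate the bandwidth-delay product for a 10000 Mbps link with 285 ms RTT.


BDP = bandwidth * RTT
= 10000 Mbps * 285 ms
= 10000 * 1e6 * 285 / 1000 bits
= 2850000000 bits
= 356250000 bytes
= 347900.3906 KB
BDP = 2850000000 bits (356250000 bytes)


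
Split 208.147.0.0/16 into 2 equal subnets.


New prefix = 16 + 1 = 17
Each subnet has 32768 addresses
  208.147.0.0/17
  208.147.128.0/17
Subnets: 208.147.0.0/17, 208.147.128.0/17


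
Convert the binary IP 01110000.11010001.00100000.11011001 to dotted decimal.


01110000 = 112
11010001 = 209
00100000 = 32
11011001 = 217
IP: 112.209.32.217


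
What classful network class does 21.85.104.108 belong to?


First octet: 21
Binary: 00010101
0xxxxxxx -> Class A (1-126)
Class A, default mask 255.0.0.0 (/8)


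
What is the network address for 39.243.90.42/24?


IP:   00100111.11110011.01011010.00101010
Mask: 11111111.11111111.11111111.00000000
AND operation:
Net:  00100111.11110011.01011010.00000000
Network: 39.243.90.0/24


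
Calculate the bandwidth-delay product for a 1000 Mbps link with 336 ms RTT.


BDP = bandwidth * RTT
= 1000 Mbps * 336 ms
= 1000 * 1e6 * 336 / 1000 bits
= 336000000 bits
= 42000000 bytes
= 41015.625 KB
BDP = 336000000 bits (42000000 bytes)


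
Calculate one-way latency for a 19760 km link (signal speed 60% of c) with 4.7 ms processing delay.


Speed = 0.6 * 3e5 km/s = 180000 km/s
Propagation delay = 19760 / 180000 = 0.1098 s = 109.7778 ms
Processing delay = 4.7 ms
Total one-way latency = 114.4778 ms


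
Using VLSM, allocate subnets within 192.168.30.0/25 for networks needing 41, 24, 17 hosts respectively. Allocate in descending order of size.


41 hosts -> /26 (62 usable): 192.168.30.0/26
24 hosts -> /27 (30 usable): 192.168.30.64/27
17 hosts -> /27 (30 usable): 192.168.30.96/27
Allocation: 192.168.30.0/26 (41 hosts, 62 usable); 192.168.30.64/27 (24 hosts, 30 usable); 192.168.30.96/27 (17 hosts, 30 usable)


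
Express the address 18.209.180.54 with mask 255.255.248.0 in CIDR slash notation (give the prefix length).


Binary: 11111111.11111111.11111000.00000000
Count leading 1s
Prefix: /21


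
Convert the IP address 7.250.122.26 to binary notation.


7 = 00000111
250 = 11111010
122 = 01111010
26 = 00011010
Binary: 00000111.11111010.01111010.00011010


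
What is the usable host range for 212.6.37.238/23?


Network: 212.6.36.0
Broadcast: 212.6.37.255
First usable = network + 1
Last usable = broadcast - 1
Range: 212.6.36.1 to 212.6.37.254


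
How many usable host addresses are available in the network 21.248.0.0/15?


Host bits = 32 - 15 = 17
Total addresses = 2^17 = 131072
Usable = total - 2 (network and broadcast)
Usable hosts: 131070


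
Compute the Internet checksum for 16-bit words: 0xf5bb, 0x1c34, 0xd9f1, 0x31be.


Sum all words (with carry folding):
+ 0xf5bb = 0xf5bb
+ 0x1c34 = 0x11f0
+ 0xd9f1 = 0xebe1
+ 0x31be = 0x1da0
One's complement: ~0x1da0
Checksum = 0xe25f


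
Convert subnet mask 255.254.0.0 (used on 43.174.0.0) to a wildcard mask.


Subnet mask: 255.254.0.0
Wildcard = 255.255.255.255 - subnet mask
255 - 255 = 0
255 - 254 = 1
255 - 0 = 255
255 - 0 = 255
Wildcard: 0.1.255.255


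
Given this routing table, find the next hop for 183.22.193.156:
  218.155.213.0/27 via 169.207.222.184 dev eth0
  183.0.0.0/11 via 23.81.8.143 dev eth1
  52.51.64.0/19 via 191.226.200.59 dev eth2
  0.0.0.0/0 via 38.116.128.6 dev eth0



Longest prefix match for 183.22.193.156:
  /27 218.155.213.0: no
  /11 183.0.0.0: MATCH
  /19 52.51.64.0: no
  /0 0.0.0.0: MATCH
Selected: next-hop 23.81.8.143 via eth1 (matched /11)


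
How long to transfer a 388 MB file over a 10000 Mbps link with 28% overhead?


Effective throughput = 10000 * (1 - 28/100) = 7200 Mbps
File size in Mb = 388 * 8 = 3104 Mb
Time = 3104 / 7200
Time = 0.4311 seconds


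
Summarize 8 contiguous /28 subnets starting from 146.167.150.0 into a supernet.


Original prefix: /28
Number of subnets: 8 = 2^3
New prefix = 28 - 3 = 25
Supernet: 146.167.150.0/25


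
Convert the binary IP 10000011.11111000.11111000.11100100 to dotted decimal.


10000011 = 131
11111000 = 248
11111000 = 248
11100100 = 228
IP: 131.248.248.228


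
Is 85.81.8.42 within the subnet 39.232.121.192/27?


Subnet network: 39.232.121.192
Test IP AND mask: 85.81.8.32
No, 85.81.8.42 is not in 39.232.121.192/27


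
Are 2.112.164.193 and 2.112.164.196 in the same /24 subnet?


Mask: 255.255.255.0
2.112.164.193 AND mask = 2.112.164.0
2.112.164.196 AND mask = 2.112.164.0
Yes, same subnet (2.112.164.0)


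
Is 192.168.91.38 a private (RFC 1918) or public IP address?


RFC 1918 private ranges:
  10.0.0.0/8 (10.0.0.0 - 10.255.255.255)
  172.16.0.0/12 (172.16.0.0 - 172.31.255.255)
  192.168.0.0/16 (192.168.0.0 - 192.168.255.255)
Private (in 192.168.0.0/16)


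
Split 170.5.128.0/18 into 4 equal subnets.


New prefix = 18 + 2 = 20
Each subnet has 4096 addresses
  170.5.128.0/20
  170.5.144.0/20
  170.5.160.0/20
  170.5.176.0/20
Subnets: 170.5.128.0/20, 170.5.144.0/20, 170.5.160.0/20, 170.5.176.0/20


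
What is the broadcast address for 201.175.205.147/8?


Network: 201.0.0.0/8
Host bits = 24
Set all host bits to 1:
Broadcast: 201.255.255.255


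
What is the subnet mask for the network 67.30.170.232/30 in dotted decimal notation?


/30 means 30 network bits, 2 host bits
Binary: 11111111111111111111111111111100
Mask: 255.255.255.252


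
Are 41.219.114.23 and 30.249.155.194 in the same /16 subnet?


Mask: 255.255.0.0
41.219.114.23 AND mask = 41.219.0.0
30.249.155.194 AND mask = 30.249.0.0
No, different subnets (41.219.0.0 vs 30.249.0.0)


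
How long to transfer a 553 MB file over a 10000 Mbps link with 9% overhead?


Effective throughput = 10000 * (1 - 9/100) = 9100 Mbps
File size in Mb = 553 * 8 = 4424 Mb
Time = 4424 / 9100
Time = 0.4862 seconds


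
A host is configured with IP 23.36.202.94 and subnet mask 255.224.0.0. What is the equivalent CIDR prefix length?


Binary: 11111111.11100000.00000000.00000000
Count leading 1s
Prefix: /11


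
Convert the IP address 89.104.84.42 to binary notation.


89 = 01011001
104 = 01101000
84 = 01010100
42 = 00101010
Binary: 01011001.01101000.01010100.00101010


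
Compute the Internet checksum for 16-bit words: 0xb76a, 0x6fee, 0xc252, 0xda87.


Sum all words (with carry folding):
+ 0xb76a = 0xb76a
+ 0x6fee = 0x2759
+ 0xc252 = 0xe9ab
+ 0xda87 = 0xc433
One's complement: ~0xc433
Checksum = 0x3bcc


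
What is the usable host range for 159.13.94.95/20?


Network: 159.13.80.0
Broadcast: 159.13.95.255
First usable = network + 1
Last usable = broadcast - 1
Range: 159.13.80.1 to 159.13.95.254


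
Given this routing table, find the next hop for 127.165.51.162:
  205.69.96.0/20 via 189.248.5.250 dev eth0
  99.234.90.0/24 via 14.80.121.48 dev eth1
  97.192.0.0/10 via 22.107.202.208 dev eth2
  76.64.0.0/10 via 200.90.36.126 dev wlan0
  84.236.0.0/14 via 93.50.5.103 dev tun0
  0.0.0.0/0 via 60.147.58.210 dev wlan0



Longest prefix match for 127.165.51.162:
  /20 205.69.96.0: no
  /24 99.234.90.0: no
  /10 97.192.0.0: no
  /10 76.64.0.0: no
  /14 84.236.0.0: no
  /0 0.0.0.0: MATCH
Selected: next-hop 60.147.58.210 via wlan0 (matched /0)


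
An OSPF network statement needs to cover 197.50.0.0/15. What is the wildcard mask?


Subnet mask: 255.254.0.0
Wildcard = 255.255.255.255 - subnet mask
255 - 255 = 0
255 - 254 = 1
255 - 0 = 255
255 - 0 = 255
Wildcard: 0.1.255.255


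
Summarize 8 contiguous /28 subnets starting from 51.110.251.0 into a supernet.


Original prefix: /28
Number of subnets: 8 = 2^3
New prefix = 28 - 3 = 25
Supernet: 51.110.251.0/25


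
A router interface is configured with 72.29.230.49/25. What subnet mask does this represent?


/25 means 25 network bits, 7 host bits
Binary: 11111111111111111111111110000000
Mask: 255.255.255.128


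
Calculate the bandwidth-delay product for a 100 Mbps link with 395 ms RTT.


BDP = bandwidth * RTT
= 100 Mbps * 395 ms
= 100 * 1e6 * 395 / 1000 bits
= 39500000 bits
= 4937500 bytes
= 4821.7773 KB
BDP = 39500000 bits (4937500 bytes)


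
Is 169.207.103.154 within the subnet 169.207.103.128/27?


Subnet network: 169.207.103.128
Test IP AND mask: 169.207.103.128
Yes, 169.207.103.154 is in 169.207.103.128/27


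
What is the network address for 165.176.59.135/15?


IP:   10100101.10110000.00111011.10000111
Mask: 11111111.11111110.00000000.00000000
AND operation:
Net:  10100101.10110000.00000000.00000000
Network: 165.176.0.0/15


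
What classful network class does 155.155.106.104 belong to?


First octet: 155
Binary: 10011011
10xxxxxx -> Class B (128-191)
Class B, default mask 255.255.0.0 (/16)


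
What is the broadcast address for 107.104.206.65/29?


Network: 107.104.206.64/29
Host bits = 3
Set all host bits to 1:
Broadcast: 107.104.206.71


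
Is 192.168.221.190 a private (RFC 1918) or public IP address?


RFC 1918 private ranges:
  10.0.0.0/8 (10.0.0.0 - 10.255.255.255)
  172.16.0.0/12 (172.16.0.0 - 172.31.255.255)
  192.168.0.0/16 (192.168.0.0 - 192.168.255.255)
Private (in 192.168.0.0/16)


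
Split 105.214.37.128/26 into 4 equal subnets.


New prefix = 26 + 2 = 28
Each subnet has 16 addresses
  105.214.37.128/28
  105.214.37.144/28
  105.214.37.160/28
  105.214.37.176/28
Subnets: 105.214.37.128/28, 105.214.37.144/28, 105.214.37.160/28, 105.214.37.176/28


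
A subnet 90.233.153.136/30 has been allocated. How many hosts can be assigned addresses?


Host bits = 32 - 30 = 2
Total addresses = 2^2 = 4
Usable = total - 2 (network and broadcast)
Usable hosts: 2


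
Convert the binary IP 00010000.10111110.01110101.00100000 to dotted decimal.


00010000 = 16
10111110 = 190
01110101 = 117
00100000 = 32
IP: 16.190.117.32


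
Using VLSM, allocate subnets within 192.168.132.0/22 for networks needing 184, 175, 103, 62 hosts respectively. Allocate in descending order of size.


184 hosts -> /24 (254 usable): 192.168.132.0/24
175 hosts -> /24 (254 usable): 192.168.133.0/24
103 hosts -> /25 (126 usable): 192.168.134.0/25
62 hosts -> /26 (62 usable): 192.168.134.128/26
Allocation: 192.168.132.0/24 (184 hosts, 254 usable); 192.168.133.0/24 (175 hosts, 254 usable); 192.168.134.0/25 (103 hosts, 126 usable); 192.168.134.128/26 (62 hosts, 62 usable)


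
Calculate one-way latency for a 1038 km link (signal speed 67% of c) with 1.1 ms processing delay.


Speed = 0.67 * 3e5 km/s = 201000 km/s
Propagation delay = 1038 / 201000 = 0.0052 s = 5.1642 ms
Processing delay = 1.1 ms
Total one-way latency = 6.2642 ms


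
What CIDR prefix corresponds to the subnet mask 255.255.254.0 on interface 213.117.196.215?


Binary: 11111111.11111111.11111110.00000000
Count leading 1s
Prefix: /23


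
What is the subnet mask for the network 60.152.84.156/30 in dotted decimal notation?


/30 means 30 network bits, 2 host bits
Binary: 11111111111111111111111111111100
Mask: 255.255.255.252


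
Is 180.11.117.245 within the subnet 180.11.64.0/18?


Subnet network: 180.11.64.0
Test IP AND mask: 180.11.64.0
Yes, 180.11.117.245 is in 180.11.64.0/18


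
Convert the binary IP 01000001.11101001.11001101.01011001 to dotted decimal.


01000001 = 65
11101001 = 233
11001101 = 205
01011001 = 89
IP: 65.233.205.89


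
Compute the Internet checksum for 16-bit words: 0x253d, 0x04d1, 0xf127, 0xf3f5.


Sum all words (with carry folding):
+ 0x253d = 0x253d
+ 0x04d1 = 0x2a0e
+ 0xf127 = 0x1b36
+ 0xf3f5 = 0x0f2c
One's complement: ~0x0f2c
Checksum = 0xf0d3


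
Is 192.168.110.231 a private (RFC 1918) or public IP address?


RFC 1918 private ranges:
  10.0.0.0/8 (10.0.0.0 - 10.255.255.255)
  172.16.0.0/12 (172.16.0.0 - 172.31.255.255)
  192.168.0.0/16 (192.168.0.0 - 192.168.255.255)
Private (in 192.168.0.0/16)


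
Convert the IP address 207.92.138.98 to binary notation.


207 = 11001111
92 = 01011100
138 = 10001010
98 = 01100010
Binary: 11001111.01011100.10001010.01100010


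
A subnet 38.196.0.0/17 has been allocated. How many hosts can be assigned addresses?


Host bits = 32 - 17 = 15
Total addresses = 2^15 = 32768
Usable = total - 2 (network and broadcast)
Usable hosts: 32766


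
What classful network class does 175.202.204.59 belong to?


First octet: 175
Binary: 10101111
10xxxxxx -> Class B (128-191)
Class B, default mask 255.255.0.0 (/16)
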